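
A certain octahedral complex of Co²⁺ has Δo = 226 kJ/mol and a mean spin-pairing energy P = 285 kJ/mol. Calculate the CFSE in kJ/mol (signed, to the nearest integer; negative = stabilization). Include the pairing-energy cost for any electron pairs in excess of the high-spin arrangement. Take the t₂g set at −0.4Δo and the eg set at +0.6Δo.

Co sits in group 9; removing 2 electrons leaves Co²⁺ with 9 − 2 = 7 d electrons.
With Δo < P the complex is high-spin.
Filling d⁷ accordingly: t₂g⁵ eg².
Orbital CFSE = -0.8Δo = -0.8 × 226 = -181 kJ/mol.
High-spin has no excess pairs, so no pairing correction applies.

-181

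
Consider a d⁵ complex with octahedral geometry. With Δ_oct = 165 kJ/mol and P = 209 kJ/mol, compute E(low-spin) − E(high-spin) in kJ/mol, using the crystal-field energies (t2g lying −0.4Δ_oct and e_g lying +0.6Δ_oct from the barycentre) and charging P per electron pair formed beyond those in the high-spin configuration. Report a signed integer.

88

High-spin: t2g^3 e_g^2, CFSE = 0.0Δ_oct = 0 kJ/mol.
For low-spin the configuration is t2g^5 e_g^0: orbital energy -2.0 × 165 = -330 kJ/mol, and 2 additional pairs relative to high-spin add 418 kJ/mol, giving 88 kJ/mol.
The difference is 88 − (0) = 88 kJ/mol, so high-spin lies lower.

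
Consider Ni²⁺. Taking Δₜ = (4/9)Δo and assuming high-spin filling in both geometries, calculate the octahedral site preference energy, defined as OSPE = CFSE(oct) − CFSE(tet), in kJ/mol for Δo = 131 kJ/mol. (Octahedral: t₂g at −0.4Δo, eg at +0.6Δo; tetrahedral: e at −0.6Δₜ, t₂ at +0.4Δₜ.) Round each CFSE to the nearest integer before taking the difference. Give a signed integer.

Group 10 minus oxidation state +2 gives a d⁸ configuration for Ni²⁺.
In an octahedral site d⁸ (HS) is t2g^6 e_g^2, giving CFSE(oct) = -1.2Δo = -157 kJ/mol.
Tetrahedral e^4 t2^4 gives -0.8Δₜ = -0.8 × (4/9) × 131 = -47 kJ/mol.
OSPE = CFSE(oct) − CFSE(tet) = -157 − (-47) = -110 kJ/mol.

-110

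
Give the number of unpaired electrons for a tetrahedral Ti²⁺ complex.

Ti²⁺: group 4, so d-count = 4 − 2 = 2.
With tetrahedral geometry the complex is necessarily high-spin.
Configuration: e^2 t2^0, giving 2 unpaired electrons.

2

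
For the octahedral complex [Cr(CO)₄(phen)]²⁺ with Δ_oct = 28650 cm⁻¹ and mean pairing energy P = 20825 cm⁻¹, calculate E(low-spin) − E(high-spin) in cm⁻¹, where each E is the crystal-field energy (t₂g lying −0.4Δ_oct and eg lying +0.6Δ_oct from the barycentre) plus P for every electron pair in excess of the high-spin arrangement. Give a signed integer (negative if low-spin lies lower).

-7825

Ligand charges: 4×(+0) from CO and 1×(+0) from phen sum to +0; with overall charge +2, Cr is +2.
Cr²⁺: group 6, so d-count = 6 − 2 = 4.
High-spin: t₂g³ eg¹, CFSE = -0.6Δ_oct = -17190 cm⁻¹.
Low-spin: t₂g⁴ eg⁰, orbital CFSE = -1.6Δ_oct = -45840 cm⁻¹; plus 1 excess pair × P = +20825 cm⁻¹; total -25015 cm⁻¹.
Thus E(LS) − E(HS) = -7825 cm⁻¹.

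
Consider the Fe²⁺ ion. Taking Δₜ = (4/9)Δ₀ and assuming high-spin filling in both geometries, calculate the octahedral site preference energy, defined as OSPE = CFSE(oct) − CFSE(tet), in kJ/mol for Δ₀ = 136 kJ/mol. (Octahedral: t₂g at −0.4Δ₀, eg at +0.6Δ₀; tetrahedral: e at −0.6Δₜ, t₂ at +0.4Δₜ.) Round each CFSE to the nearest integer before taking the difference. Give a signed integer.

Group 8 minus oxidation state +2 gives a d⁶ configuration for Fe²⁺.
Octahedral (high-spin): t2g^4 e_g^2, CFSE = 4(−0.4) + 2(+0.6) = -0.4Δ₀ = -0.4 × 136 = -54 kJ/mol.
In a tetrahedral site the filling is e^3 t2^3: CFSE(tet) = -0.6Δₜ = -0.6 × (4/9)(136) = -36 kJ/mol.
OSPE = -54 − (-36) = -18 kJ/mol.

-18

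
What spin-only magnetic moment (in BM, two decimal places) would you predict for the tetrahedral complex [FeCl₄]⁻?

5.92 BM

Each Cl⁻ contributes -1; 4 × (-1) = -4. With overall charge -1, Fe is in the +3 oxidation state.
Group 8 minus oxidation state +3 gives a d⁵ configuration for Fe³⁺.
Tetrahedral splitting is small, so the complex is high-spin.
Configuration: e^2 t2^3 → 5 unpaired electrons.
μ(spin-only) = √[5(5+2)] = √35 ≈ 5.92 BM.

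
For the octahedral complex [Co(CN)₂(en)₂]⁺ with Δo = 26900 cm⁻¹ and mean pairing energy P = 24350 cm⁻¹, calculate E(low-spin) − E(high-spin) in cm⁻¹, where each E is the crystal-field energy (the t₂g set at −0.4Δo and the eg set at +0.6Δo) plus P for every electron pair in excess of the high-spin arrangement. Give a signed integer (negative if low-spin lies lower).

Ligand charges: 2×(-1) from CN⁻ and 2×(+0) from en sum to -2; with overall charge +1, Co is +3.
Co sits in group 9; removing 3 electrons leaves Co³⁺ with 9 − 3 = 6 d electrons.
High-spin d⁶ fills as t₂g⁴ eg² with CFSE 4(−0.4) + 2(+0.6) = -0.4Δo = -10760 cm⁻¹.
For low-spin the configuration is t₂g⁶ eg⁰: orbital energy -2.4 × 26900 = -64560 cm⁻¹, and 2 additional pairs relative to high-spin add 48700 cm⁻¹, giving -15860 cm⁻¹.
Thus E(LS) − E(HS) = -5100 cm⁻¹.

-5100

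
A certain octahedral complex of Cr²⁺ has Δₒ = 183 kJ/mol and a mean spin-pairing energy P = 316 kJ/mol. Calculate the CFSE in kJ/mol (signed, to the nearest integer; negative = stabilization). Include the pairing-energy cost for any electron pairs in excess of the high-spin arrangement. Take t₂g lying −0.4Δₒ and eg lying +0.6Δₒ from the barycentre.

Cr is in group 6, so Cr²⁺ is d⁴ (6 − 2 = 4).
Since Δₒ = 183 kJ/mol < P = 316 kJ/mol, the complex adopts the high-spin configuration.
Configuration: t₂g³ eg¹.
Orbital CFSE = -0.6Δₒ = -0.6 × 183 = -110 kJ/mol.
High-spin has no excess pairs, so no pairing correction applies.

-110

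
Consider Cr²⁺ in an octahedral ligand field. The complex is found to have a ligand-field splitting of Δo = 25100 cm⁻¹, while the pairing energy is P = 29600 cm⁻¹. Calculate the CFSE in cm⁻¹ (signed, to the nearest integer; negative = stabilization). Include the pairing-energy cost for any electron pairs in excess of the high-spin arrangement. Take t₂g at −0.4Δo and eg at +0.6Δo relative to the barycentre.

Cr sits in group 6; removing 2 electrons leaves Cr²⁺ with 6 − 2 = 4 d electrons.
Δo < P, so pairing is avoided: the ground state is high-spin.
Configuration: t₂g³ eg¹.
Orbital CFSE = -0.6Δo = -0.6 × 25100 = -15060 cm⁻¹.
High-spin has no excess pairs, so no pairing correction applies.

-15060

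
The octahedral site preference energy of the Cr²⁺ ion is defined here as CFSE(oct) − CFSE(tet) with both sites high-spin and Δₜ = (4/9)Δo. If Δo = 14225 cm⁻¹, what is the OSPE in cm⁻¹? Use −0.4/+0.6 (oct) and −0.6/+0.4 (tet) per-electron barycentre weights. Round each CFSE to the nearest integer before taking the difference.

Group 6 minus oxidation state +2 gives a d⁴ configuration for Cr²⁺.
Octahedral high-spin t₂g³ eg¹: CFSE = -0.6 × 14225 = -8535 cm⁻¹.
Tetrahedral e² t₂² gives -0.4Δₜ = -0.4 × (4/9) × 14225 = -2529 cm⁻¹.
OSPE = CFSE(oct) − CFSE(tet) = -8535 − (-2529) = -6006 cm⁻¹.

-6006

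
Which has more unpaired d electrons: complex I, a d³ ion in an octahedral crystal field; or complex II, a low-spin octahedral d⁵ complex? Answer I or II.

I: t2g^3 e_g^0 → 3 unpaired.
II: t₂g⁵ eg⁰ → 1 unpaired.
So I has more unpaired electrons.

I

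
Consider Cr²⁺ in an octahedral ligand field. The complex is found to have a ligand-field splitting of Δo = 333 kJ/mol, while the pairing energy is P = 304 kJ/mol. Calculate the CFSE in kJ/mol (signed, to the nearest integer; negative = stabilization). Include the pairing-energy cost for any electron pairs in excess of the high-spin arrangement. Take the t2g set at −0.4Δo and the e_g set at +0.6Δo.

-229

Cr²⁺: group 6, so d-count = 6 − 2 = 4.
With Δo > P the complex is low-spin.
Filling d⁴ accordingly: t2g^4 e_g^0.
Orbital CFSE = -1.6Δo = -1.6 × 333 = -533 kJ/mol.
Excess pairs vs high-spin: 1 − 0 = 1; pairing cost = +304 kJ/mol.
Net CFSE = -533 + 304 = -229 kJ/mol.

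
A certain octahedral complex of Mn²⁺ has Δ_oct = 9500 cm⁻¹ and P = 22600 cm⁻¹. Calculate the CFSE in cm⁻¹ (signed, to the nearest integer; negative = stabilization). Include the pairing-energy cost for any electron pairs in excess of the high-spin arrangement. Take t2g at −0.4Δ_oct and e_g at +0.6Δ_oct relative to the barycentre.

0

Mn²⁺: group 7, so d-count = 7 − 2 = 5.
With Δ_oct < P the complex is high-spin.
Filling d⁵ accordingly: t2g^3 e_g^2.
Orbital CFSE = 0.0Δ_oct = 0.0 × 9500 = 0 cm⁻¹.
High-spin has no excess pairs, so no pairing correction applies.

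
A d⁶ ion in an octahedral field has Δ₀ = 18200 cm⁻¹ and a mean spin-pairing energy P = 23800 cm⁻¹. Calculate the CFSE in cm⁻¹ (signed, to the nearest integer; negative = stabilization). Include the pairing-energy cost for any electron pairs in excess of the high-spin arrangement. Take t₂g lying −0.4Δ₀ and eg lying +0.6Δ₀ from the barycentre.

Since Δ₀ = 18200 cm⁻¹ < P = 23800 cm⁻¹, the complex adopts the high-spin configuration.
Filling d⁶ accordingly: t₂g⁴ eg².
Orbital CFSE = -0.4Δ₀ = -0.4 × 18200 = -7280 cm⁻¹.
High-spin has no excess pairs, so no pairing correction applies.

-7280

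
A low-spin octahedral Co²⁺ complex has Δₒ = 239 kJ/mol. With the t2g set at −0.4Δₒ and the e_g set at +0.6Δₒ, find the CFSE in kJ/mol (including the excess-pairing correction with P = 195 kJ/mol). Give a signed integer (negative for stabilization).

Co²⁺: group 9, so d-count = 9 − 2 = 7.
Electron filling gives t2g^6 e_g^1.
Orbital CFSE = 6(-0.4) + 1(0.6) = -1.8Δₒ = -1.8 × 239 = -430 kJ/mol.
High-spin d⁷ would be t2g^5 e_g^2 with 2 pairs; low-spin has 3, so 1 excess pair costs +1P = +195 kJ/mol.
Combining: -430 + 195 = -235 kJ/mol.

-235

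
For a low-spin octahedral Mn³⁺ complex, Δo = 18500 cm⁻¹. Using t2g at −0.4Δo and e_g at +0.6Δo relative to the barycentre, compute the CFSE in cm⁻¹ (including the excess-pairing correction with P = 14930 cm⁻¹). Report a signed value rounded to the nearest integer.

Group 7 minus oxidation state +3 gives a d⁴ configuration for Mn³⁺.
Configuration: t2g^4 e_g^0.
Orbital CFSE = 4(-0.4) + 0(0.6) = -1.6Δo = -1.6 × 18500 = -29600 cm⁻¹.
Relative to high-spin t2g^3 e_g^1 (0 paired), the low-spin configuration has 1 additional pair, contributing +1 × 14930 = +14930 cm⁻¹.
Overall CFSE = -29600 + 14930 = -14670 cm⁻¹.

-14670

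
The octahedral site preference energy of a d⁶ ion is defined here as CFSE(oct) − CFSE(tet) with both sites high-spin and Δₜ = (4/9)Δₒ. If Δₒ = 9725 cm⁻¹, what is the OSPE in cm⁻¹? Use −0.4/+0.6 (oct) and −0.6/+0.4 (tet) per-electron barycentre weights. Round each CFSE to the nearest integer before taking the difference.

In an octahedral site d⁶ (HS) is t2g^4 e_g^2, giving CFSE(oct) = -0.4Δₒ = -3890 cm⁻¹.
In a tetrahedral site the filling is e^3 t2^3: CFSE(tet) = -0.6Δₜ = -0.6 × (4/9)(9725) = -2593 cm⁻¹.
OSPE = CFSE(oct) − CFSE(tet) = -3890 − (-2593) = -1297 cm⁻¹.

-1297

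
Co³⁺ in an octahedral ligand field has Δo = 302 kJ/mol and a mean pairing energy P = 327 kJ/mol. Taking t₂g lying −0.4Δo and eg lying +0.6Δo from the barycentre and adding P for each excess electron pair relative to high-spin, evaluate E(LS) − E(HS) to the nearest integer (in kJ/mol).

Co³⁺: group 9, so d-count = 9 − 3 = 6.
High-spin d⁶ fills as t₂g⁴ eg² with CFSE 4(−0.4) + 2(+0.6) = -0.4Δo = -121 kJ/mol.
Low-spin t₂g⁶ eg⁰ gives -2.4Δo = -725 kJ/mol, but forming 2 extra pairs costs 2P = 654 kJ/mol, so E(LS) = -725 + 654 = -71 kJ/mol.
E(LS) − E(HS) = -71 − (-121) = 50 kJ/mol.

50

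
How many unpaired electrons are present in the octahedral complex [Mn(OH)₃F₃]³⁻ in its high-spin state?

Ligand charges: 3×(-1) from OH⁻ and 3×(-1) from F⁻ sum to -6; with overall charge -3, Mn is +3.
Mn is in group 7, so Mn³⁺ is d⁴ (7 − 3 = 4).
Configuration: t₂g³ eg¹, giving 4 unpaired electrons.

4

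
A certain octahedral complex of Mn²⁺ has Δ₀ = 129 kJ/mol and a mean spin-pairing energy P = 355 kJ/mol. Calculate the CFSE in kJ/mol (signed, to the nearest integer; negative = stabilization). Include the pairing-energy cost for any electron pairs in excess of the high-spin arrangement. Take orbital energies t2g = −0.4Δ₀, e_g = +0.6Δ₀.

0

Mn is in group 7, so Mn²⁺ is d⁵ (7 − 2 = 5).
With Δ₀ < P the complex is high-spin.
Configuration: t2g^3 e_g^2.
Orbital CFSE = 0.0Δ₀ = 0.0 × 129 = 0 kJ/mol.
High-spin has no excess pairs, so no pairing correction applies.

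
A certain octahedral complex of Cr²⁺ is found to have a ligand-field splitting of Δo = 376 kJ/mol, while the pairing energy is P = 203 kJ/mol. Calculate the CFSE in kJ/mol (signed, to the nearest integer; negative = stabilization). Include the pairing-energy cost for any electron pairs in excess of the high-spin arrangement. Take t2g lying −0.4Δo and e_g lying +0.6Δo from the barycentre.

-399

Cr is in group 6, so Cr²⁺ is d⁴ (6 − 2 = 4).
Since Δo = 376 kJ/mol > P = 203 kJ/mol, the complex adopts the low-spin configuration.
Configuration: t2g^4 e_g^0.
Orbital CFSE = -1.6Δo = -1.6 × 376 = -602 kJ/mol.
Excess pairs vs high-spin: 1 − 0 = 1; pairing cost = +203 kJ/mol.
Net CFSE = -602 + 203 = -399 kJ/mol.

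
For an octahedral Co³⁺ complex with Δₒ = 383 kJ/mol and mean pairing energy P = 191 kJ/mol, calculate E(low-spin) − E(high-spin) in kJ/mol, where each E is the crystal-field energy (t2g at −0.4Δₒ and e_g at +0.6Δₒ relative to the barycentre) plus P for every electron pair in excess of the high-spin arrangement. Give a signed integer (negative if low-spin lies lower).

Co is in group 9, so Co³⁺ is d⁶ (9 − 3 = 6).
High-spin: t2g^4 e_g^2, CFSE = -0.4Δₒ = -153 kJ/mol.
Low-spin t2g^6 e_g^0 gives -2.4Δₒ = -919 kJ/mol, but forming 2 extra pairs costs 2P = 382 kJ/mol, so E(LS) = -919 + 382 = -537 kJ/mol.
E(LS) − E(HS) = -537 − (-153) = -384 kJ/mol.

-384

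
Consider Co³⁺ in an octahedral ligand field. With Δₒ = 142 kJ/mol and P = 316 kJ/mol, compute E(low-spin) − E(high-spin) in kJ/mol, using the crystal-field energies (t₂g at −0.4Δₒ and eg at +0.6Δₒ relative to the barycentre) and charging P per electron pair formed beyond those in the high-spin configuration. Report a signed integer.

Co is in group 9, so Co³⁺ is d⁶ (9 − 3 = 6).
High-spin d⁶ fills as t₂g⁴ eg² with CFSE 4(−0.4) + 2(+0.6) = -0.4Δₒ = -57 kJ/mol.
For low-spin the configuration is t₂g⁶ eg⁰: orbital energy -2.4 × 142 = -341 kJ/mol, and 2 additional pairs relative to high-spin add 632 kJ/mol, giving 291 kJ/mol.
The difference is 291 − (-57) = 348 kJ/mol, so high-spin lies lower.

348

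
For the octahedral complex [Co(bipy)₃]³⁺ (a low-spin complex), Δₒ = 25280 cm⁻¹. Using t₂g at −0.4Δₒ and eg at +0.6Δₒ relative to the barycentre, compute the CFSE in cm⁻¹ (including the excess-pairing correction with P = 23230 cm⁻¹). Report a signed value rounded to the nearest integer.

-14212

bipy is neutral, so the +3 overall charge sits on Co: oxidation state +3.
Group 9 minus oxidation state +3 gives a d⁶ configuration for Co³⁺.
The d⁶ electrons fill as t₂g⁶ eg⁰.
Orbital CFSE = 6(-0.4) + 0(0.6) = -2.4Δₒ = -2.4 × 25280 = -60672 cm⁻¹.
Relative to high-spin t₂g⁴ eg² (1 paired), the low-spin configuration has 2 additional pairs, contributing +2 × 23230 = +46460 cm⁻¹.
Net CFSE = -60672 + 46460 = -14212 cm⁻¹.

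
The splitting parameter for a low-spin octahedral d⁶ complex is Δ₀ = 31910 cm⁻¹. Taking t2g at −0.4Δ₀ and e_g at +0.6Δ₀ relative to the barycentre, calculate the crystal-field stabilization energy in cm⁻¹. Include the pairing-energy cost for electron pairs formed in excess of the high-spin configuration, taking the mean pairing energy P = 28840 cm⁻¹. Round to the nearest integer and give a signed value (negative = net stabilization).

Electron filling gives t2g^6 e_g^0.
CFSE(orbital) = 6×(-0.4Δ₀) + 0×(0.6Δ₀) = -2.4Δ₀; with Δ₀ = 31910 cm⁻¹ that is -76584 cm⁻¹.
Relative to high-spin t2g^4 e_g^2 (1 paired), the low-spin configuration has 2 additional pairs, contributing +2 × 28840 = +57680 cm⁻¹.
Combining: -76584 + 57680 = -18904 cm⁻¹.

-18904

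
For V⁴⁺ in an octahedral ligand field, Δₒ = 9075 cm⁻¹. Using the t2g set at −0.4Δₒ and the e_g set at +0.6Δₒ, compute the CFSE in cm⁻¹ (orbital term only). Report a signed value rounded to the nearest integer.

-3630

Group 5 minus oxidation state +4 gives a d¹ configuration for V⁴⁺.
Configuration: t2g^1 e_g^0.
Orbital CFSE = 1(-0.4) + 0(0.6) = -0.4Δₒ = -0.4 × 9075 = -3630 cm⁻¹.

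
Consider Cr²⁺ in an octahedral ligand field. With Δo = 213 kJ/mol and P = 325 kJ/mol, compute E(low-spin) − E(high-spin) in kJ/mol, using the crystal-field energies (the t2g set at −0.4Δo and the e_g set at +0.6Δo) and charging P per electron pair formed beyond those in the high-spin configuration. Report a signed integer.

Group 6 minus oxidation state +2 gives a d⁴ configuration for Cr²⁺.
High-spin: t2g^3 e_g^1, CFSE = -0.6Δo = -128 kJ/mol.
Low-spin: t2g^4 e_g^0, orbital CFSE = -1.6Δo = -341 kJ/mol; plus 1 excess pair × P = +325 kJ/mol; total -16 kJ/mol.
The difference is -16 − (-128) = 112 kJ/mol, so high-spin lies lower.

112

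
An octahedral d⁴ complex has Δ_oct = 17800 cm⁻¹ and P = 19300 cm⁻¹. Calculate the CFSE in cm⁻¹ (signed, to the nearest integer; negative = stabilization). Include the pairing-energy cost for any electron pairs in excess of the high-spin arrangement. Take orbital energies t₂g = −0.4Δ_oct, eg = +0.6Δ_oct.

With Δ_oct < P the complex is high-spin.
That gives t₂g³ eg¹.
Orbital CFSE = -0.6Δ_oct = -0.6 × 17800 = -10680 cm⁻¹.
High-spin has no excess pairs, so no pairing correction applies.

-10680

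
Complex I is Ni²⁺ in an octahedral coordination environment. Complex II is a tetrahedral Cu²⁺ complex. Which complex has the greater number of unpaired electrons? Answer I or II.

I: Ni²⁺: group 10, so d-count = 10 − 2 = 8; t2g^6 e_g^2 → 2 unpaired.
II: Group 11 minus oxidation state +2 gives a d⁹ configuration for Cu²⁺; Tetrahedral fields are weak (Δₜ ≈ 4/9 Δₒ), so electrons fill high-spin; e^4 t2^5 → 1 unpaired.
So I has more unpaired electrons.

I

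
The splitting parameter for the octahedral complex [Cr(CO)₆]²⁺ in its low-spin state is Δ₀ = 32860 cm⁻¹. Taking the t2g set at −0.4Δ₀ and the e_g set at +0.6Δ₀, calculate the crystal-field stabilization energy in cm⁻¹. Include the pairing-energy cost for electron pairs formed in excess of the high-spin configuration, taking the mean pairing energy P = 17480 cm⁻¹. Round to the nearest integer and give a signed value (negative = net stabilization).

CO is neutral, so the +2 overall charge sits on Cr: oxidation state +2.
Cr is in group 6, so Cr²⁺ is d⁴ (6 − 2 = 4).
Configuration: t2g^4 e_g^0.
The orbital stabilization is -1.6Δ₀ = -1.6 × 32860 = -52576 cm⁻¹.
High-spin d⁴ would be t2g^3 e_g^1 with 0 pairs; low-spin has 1, so 1 excess pair costs +1P = +17480 cm⁻¹.
Overall CFSE = -52576 + 17480 = -35096 cm⁻¹.

-35096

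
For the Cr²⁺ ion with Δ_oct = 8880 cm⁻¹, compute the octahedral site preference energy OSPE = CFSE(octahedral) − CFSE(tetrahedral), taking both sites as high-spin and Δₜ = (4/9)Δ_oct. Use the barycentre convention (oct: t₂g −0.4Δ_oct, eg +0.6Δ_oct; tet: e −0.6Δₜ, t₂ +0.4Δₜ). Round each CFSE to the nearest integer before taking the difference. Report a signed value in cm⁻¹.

-3749

Cr is in group 6, so Cr²⁺ is d⁴ (6 − 2 = 4).
In an octahedral site d⁴ (HS) is t2g^3 e_g^1, giving CFSE(oct) = -0.6Δ_oct = -5328 cm⁻¹.
In a tetrahedral site the filling is e^2 t2^2: CFSE(tet) = -0.4Δₜ = -0.4 × (4/9)(8880) = -1579 cm⁻¹.
OSPE = CFSE(oct) − CFSE(tet) = -5328 − (-1579) = -3749 cm⁻¹.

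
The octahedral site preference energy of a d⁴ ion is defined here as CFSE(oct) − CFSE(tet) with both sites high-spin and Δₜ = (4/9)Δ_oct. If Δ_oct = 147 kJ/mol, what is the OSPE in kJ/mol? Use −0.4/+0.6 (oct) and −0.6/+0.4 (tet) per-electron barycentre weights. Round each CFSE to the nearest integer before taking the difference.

-62

Octahedral high-spin t2g^3 e_g^1: CFSE = -0.6 × 147 = -88 kJ/mol.
Tetrahedral e^2 t2^2 gives -0.4Δₜ = -0.4 × (4/9) × 147 = -26 kJ/mol.
OSPE = -88 − (-26) = -62 kJ/mol.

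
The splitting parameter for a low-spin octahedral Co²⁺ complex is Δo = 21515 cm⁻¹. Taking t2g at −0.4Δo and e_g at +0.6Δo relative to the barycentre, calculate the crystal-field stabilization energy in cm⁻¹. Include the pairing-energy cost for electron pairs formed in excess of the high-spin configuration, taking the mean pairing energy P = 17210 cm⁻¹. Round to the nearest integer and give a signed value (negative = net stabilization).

Co is in group 9, so Co²⁺ is d⁷ (9 − 2 = 7).
Configuration: t2g^6 e_g^1.
The orbital stabilization is -1.8Δo = -1.8 × 21515 = -38727 cm⁻¹.
Pairing penalty: 3 pairs vs 2 in the high-spin reference → 1 extra × P = 17210 cm⁻¹.
Overall CFSE = -38727 + 17210 = -21517 cm⁻¹.

-21517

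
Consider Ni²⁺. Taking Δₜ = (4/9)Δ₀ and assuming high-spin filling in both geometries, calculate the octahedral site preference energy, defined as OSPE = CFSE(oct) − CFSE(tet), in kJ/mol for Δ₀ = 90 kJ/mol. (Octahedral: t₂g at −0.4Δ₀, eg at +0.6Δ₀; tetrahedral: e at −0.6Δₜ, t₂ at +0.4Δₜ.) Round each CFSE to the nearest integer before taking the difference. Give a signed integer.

Ni is in group 10, so Ni²⁺ is d⁸ (10 − 2 = 8).
Octahedral high-spin t2g^6 e_g^2: CFSE = -1.2 × 90 = -108 kJ/mol.
In a tetrahedral site the filling is e^4 t2^4: CFSE(tet) = -0.8Δₜ = -0.8 × (4/9)(90) = -32 kJ/mol.
Subtracting, OSPE = -108 − (-32) = -76 kJ/mol.

-76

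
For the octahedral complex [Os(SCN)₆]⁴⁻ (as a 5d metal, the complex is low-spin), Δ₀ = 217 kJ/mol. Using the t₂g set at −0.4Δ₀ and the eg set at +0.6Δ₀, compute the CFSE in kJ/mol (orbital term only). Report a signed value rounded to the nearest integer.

Each SCN⁻ contributes -1; 6 × (-1) = -6. With overall charge -4, Os is in the +2 oxidation state.
Os is in group 8, so Os²⁺ is d⁶ (8 − 2 = 6).
Electron filling gives t₂g⁶ eg⁰.
Orbital CFSE = 6(-0.4) + 0(0.6) = -2.4Δ₀ = -2.4 × 217 = -521 kJ/mol.

-521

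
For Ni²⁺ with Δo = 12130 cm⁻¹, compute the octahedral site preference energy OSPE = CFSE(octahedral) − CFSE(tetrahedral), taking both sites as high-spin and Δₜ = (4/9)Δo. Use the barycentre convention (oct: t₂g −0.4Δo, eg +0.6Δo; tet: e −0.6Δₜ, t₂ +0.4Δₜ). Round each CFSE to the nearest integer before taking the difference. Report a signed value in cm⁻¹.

-10243

Group 10 minus oxidation state +2 gives a d⁸ configuration for Ni²⁺.
In an octahedral site d⁸ (HS) is t2g^6 e_g^2, giving CFSE(oct) = -1.2Δo = -14556 cm⁻¹.
Tetrahedral e^4 t2^4 gives -0.8Δₜ = -0.8 × (4/9) × 12130 = -4313 cm⁻¹.
OSPE = CFSE(oct) − CFSE(tet) = -14556 − (-4313) = -10243 cm⁻¹.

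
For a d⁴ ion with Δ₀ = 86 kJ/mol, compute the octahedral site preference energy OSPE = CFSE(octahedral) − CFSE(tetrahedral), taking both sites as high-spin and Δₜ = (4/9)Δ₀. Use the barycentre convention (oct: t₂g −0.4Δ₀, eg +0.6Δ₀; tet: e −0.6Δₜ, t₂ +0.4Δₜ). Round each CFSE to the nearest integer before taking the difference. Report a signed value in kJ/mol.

In an octahedral site d⁴ (HS) is t2g^3 e_g^1, giving CFSE(oct) = -0.6Δ₀ = -52 kJ/mol.
Tetrahedral e^2 t2^2 gives -0.4Δₜ = -0.4 × (4/9) × 86 = -15 kJ/mol.
OSPE = -52 − (-15) = -37 kJ/mol.

-37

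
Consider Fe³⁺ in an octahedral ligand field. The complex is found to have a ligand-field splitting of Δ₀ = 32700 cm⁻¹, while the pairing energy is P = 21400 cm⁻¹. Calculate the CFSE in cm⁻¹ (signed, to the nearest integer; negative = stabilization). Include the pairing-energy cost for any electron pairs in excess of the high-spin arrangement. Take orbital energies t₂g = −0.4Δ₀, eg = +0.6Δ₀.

Fe sits in group 8; removing 3 electrons leaves Fe³⁺ with 8 − 3 = 5 d electrons.
Since Δ₀ = 32700 cm⁻¹ > P = 21400 cm⁻¹, the complex adopts the low-spin configuration.
Filling d⁵ accordingly: t₂g⁵ eg⁰.
Orbital CFSE = -2.0Δ₀ = -2.0 × 32700 = -65400 cm⁻¹.
Excess pairs vs high-spin: 2 − 0 = 2; pairing cost = +42800 cm⁻¹.
Net CFSE = -65400 + 42800 = -22600 cm⁻¹.

-22600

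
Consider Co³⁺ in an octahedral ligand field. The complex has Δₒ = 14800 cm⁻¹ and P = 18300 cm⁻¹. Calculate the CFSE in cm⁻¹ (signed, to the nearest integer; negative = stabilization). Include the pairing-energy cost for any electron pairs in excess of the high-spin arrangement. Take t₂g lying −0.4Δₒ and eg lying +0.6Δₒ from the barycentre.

-5920

Co sits in group 9; removing 3 electrons leaves Co³⁺ with 9 − 3 = 6 d electrons.
With Δₒ < P the complex is high-spin.
Configuration: t₂g⁴ eg².
Orbital CFSE = -0.4Δₒ = -0.4 × 14800 = -5920 cm⁻¹.
High-spin has no excess pairs, so no pairing correction applies.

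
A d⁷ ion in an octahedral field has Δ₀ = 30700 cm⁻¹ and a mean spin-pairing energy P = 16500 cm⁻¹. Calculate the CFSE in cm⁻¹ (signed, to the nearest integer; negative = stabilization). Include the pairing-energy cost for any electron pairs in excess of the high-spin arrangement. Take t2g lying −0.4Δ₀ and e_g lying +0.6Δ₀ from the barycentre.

-38760

Since Δ₀ = 30700 cm⁻¹ > P = 16500 cm⁻¹, the complex adopts the low-spin configuration.
That gives t2g^6 e_g^1.
Orbital CFSE = -1.8Δ₀ = -1.8 × 30700 = -55260 cm⁻¹.
Excess pairs vs high-spin: 3 − 2 = 1; pairing cost = +16500 cm⁻¹.
Net CFSE = -55260 + 16500 = -38760 cm⁻¹.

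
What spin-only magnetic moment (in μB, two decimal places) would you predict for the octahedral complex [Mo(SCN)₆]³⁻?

3.87 μB

Each SCN⁻ contributes -1; 6 × (-1) = -6. With overall charge -3, Mo is in the +3 oxidation state.
Mo is in group 6, so Mo³⁺ is d³ (6 − 3 = 3).
For octahedral d³ the high- and low-spin configurations coincide.
Configuration: t2g^3 e_g^0 → 3 unpaired electrons.
μ(spin-only) = √[3(3+2)] = √15 ≈ 3.87 μB.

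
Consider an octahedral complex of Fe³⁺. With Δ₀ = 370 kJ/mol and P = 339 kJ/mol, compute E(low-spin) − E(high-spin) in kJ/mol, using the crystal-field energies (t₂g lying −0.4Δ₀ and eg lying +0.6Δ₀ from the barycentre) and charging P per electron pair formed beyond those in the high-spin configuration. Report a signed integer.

-62

Fe³⁺: group 8, so d-count = 8 − 3 = 5.
High-spin d⁵ fills as t₂g³ eg² with CFSE 3(−0.4) + 2(+0.6) = 0.0Δ₀ = 0 kJ/mol.
Low-spin: t₂g⁵ eg⁰, orbital CFSE = -2.0Δ₀ = -740 kJ/mol; plus 2 excess pairs × P = +678 kJ/mol; total -62 kJ/mol.
Thus E(LS) − E(HS) = -62 kJ/mol.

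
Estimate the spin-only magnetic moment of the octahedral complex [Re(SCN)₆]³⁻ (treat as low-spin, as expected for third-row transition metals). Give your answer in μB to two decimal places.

2.83 μB

Each SCN⁻ contributes -1; 6 × (-1) = -6. With overall charge -3, Re is in the +3 oxidation state.
Re is in group 7, so Re³⁺ is d⁴ (7 − 3 = 4).
Configuration: t₂g⁴ eg⁰ → 2 unpaired electrons.
μ(spin-only) = √[2(2+2)] = √8 ≈ 2.83 μB.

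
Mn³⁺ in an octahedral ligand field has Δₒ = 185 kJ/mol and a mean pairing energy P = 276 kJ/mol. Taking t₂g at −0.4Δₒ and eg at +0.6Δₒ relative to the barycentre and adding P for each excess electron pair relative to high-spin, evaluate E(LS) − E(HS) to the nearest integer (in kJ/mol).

91

Mn³⁺: group 7, so d-count = 7 − 3 = 4.
In the high-spin limit (t₂g³ eg¹) the orbital term is -0.6Δₒ = -111 kJ/mol, with no excess pairing.
Low-spin: t₂g⁴ eg⁰, orbital CFSE = -1.6Δₒ = -296 kJ/mol; plus 1 excess pair × P = +276 kJ/mol; total -20 kJ/mol.
Thus E(LS) − E(HS) = 91 kJ/mol.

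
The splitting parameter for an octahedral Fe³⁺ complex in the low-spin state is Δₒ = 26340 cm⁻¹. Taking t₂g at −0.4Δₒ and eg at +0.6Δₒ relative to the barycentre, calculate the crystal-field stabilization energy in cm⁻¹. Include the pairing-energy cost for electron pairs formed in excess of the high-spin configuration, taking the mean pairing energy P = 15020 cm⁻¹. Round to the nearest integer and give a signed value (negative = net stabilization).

Group 8 minus oxidation state +3 gives a d⁵ configuration for Fe³⁺.
Electron filling gives t₂g⁵ eg⁰.
Orbital CFSE = 5(-0.4) + 0(0.6) = -2.0Δₒ = -2.0 × 26340 = -52680 cm⁻¹.
Relative to high-spin t₂g³ eg² (0 paired), the low-spin configuration has 2 additional pairs, contributing +2 × 15020 = +30040 cm⁻¹.
Combining: -52680 + 30040 = -22640 cm⁻¹.

-22640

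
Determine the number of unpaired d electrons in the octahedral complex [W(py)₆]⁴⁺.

py is neutral, so the +4 overall charge sits on W: oxidation state +4.
W is in group 6, so W⁴⁺ is d² (6 − 4 = 2).
For octahedral d² the high- and low-spin configurations coincide.
Configuration: t₂g² eg⁰, giving 2 unpaired electrons.

2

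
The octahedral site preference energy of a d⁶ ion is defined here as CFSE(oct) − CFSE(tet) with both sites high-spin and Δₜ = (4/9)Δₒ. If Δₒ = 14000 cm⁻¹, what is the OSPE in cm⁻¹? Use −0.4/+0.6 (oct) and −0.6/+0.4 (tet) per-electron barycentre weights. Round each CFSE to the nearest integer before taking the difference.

-1867

Octahedral high-spin t2g^4 e_g^2: CFSE = -0.4 × 14000 = -5600 cm⁻¹.
In a tetrahedral site the filling is e^3 t2^3: CFSE(tet) = -0.6Δₜ = -0.6 × (4/9)(14000) = -3733 cm⁻¹.
Subtracting, OSPE = -5600 − (-3733) = -1867 cm⁻¹.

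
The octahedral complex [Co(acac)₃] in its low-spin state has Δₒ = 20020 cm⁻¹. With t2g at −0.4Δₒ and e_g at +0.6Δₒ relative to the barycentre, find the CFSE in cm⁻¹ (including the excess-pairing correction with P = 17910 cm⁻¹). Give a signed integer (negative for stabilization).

-12228

Each acac⁻ contributes -1; 3 × (-1) = -3. With overall charge +0, Co is in the +3 oxidation state.
Co sits in group 9; removing 3 electrons leaves Co³⁺ with 9 − 3 = 6 d electrons.
The d⁶ electrons fill as t2g^6 e_g^0.
The orbital stabilization is -2.4Δₒ = -2.4 × 20020 = -48048 cm⁻¹.
Relative to high-spin t2g^4 e_g^2 (1 paired), the low-spin configuration has 2 additional pairs, contributing +2 × 17910 = +35820 cm⁻¹.
Net CFSE = -48048 + 35820 = -12228 cm⁻¹.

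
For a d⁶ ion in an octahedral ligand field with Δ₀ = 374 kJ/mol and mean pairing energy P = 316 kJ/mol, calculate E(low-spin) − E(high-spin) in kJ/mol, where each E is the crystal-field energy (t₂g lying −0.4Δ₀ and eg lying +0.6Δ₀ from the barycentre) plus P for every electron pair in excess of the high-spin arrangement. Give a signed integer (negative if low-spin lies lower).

In the high-spin limit (t₂g⁴ eg²) the orbital term is -0.4Δ₀ = -150 kJ/mol, with no excess pairing.
For low-spin the configuration is t₂g⁶ eg⁰: orbital energy -2.4 × 374 = -898 kJ/mol, and 2 additional pairs relative to high-spin add 632 kJ/mol, giving -266 kJ/mol.
The difference is -266 − (-150) = -116 kJ/mol, so low-spin lies lower.

-116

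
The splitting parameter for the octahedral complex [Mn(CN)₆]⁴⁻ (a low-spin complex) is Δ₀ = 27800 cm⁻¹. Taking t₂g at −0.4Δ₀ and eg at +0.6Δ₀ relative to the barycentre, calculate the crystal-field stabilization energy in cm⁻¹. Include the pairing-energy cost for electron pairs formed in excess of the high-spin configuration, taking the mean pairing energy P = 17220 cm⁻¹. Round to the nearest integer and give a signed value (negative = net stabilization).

-21160

Each CN⁻ contributes -1; 6 × (-1) = -6. With overall charge -4, Mn is in the +2 oxidation state.
Mn is in group 7, so Mn²⁺ is d⁵ (7 − 2 = 5).
Configuration: t₂g⁵ eg⁰.
CFSE(orbital) = 5×(-0.4Δ₀) + 0×(0.6Δ₀) = -2.0Δ₀; with Δ₀ = 27800 cm⁻¹ that is -55600 cm⁻¹.
High-spin d⁵ would be t₂g³ eg² with 0 pairs; low-spin has 2, so 2 excess pairs cost +2P = +34440 cm⁻¹.
Overall CFSE = -55600 + 34440 = -21160 cm⁻¹.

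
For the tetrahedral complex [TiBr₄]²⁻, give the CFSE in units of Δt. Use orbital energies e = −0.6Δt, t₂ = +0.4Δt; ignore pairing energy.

-1.2 Δt

Each Br⁻ contributes -1; 4 × (-1) = -4. With overall charge -2, Ti is in the +2 oxidation state.
Group 4 minus oxidation state +2 gives a d² configuration for Ti²⁺.
Tetrahedral splitting is small, so the complex is high-spin.
Configuration: e² t₂⁰.
CFSE = 2(-0.6Δt) + 0(0.4Δt) = -1.2Δt + 0.0Δt = -1.2Δt.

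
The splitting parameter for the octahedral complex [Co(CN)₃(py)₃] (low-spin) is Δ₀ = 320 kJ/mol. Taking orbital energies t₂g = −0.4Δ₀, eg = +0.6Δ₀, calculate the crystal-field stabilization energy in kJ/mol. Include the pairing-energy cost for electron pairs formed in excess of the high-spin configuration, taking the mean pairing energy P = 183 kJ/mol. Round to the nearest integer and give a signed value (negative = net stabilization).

-402

Ligand charges: 3×(-1) from CN⁻ and 3×(+0) from py sum to -3; with overall charge +0, Co is +3.
Co is in group 9, so Co³⁺ is d⁶ (9 − 3 = 6).
Electron filling gives t₂g⁶ eg⁰.
The orbital stabilization is -2.4Δ₀ = -2.4 × 320 = -768 kJ/mol.
Pairing penalty: 3 pairs vs 1 in the high-spin reference → 2 extra × P = 366 kJ/mol.
Net CFSE = -768 + 366 = -402 kJ/mol.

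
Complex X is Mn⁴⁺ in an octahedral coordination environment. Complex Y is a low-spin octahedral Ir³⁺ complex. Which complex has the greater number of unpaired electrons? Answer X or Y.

X

X: Group 7 minus oxidation state +4 gives a d³ configuration for Mn⁴⁺; For octahedral d³ the high- and low-spin configurations coincide; t2g^3 e_g^0 → 3 unpaired.
Y: Ir sits in group 9; removing 3 electrons leaves Ir³⁺ with 9 − 3 = 6 d electrons; t₂g⁶ eg⁰ → 0 unpaired.
So X has more unpaired electrons.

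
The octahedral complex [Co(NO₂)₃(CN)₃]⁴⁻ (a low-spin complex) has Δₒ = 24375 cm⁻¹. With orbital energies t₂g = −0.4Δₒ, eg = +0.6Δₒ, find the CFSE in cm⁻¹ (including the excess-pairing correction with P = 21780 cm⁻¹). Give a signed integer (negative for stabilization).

Ligand charges: 3×(-1) from NO₂⁻ and 3×(-1) from CN⁻ sum to -6; with overall charge -4, Co is +2.
Group 9 minus oxidation state +2 gives a d⁷ configuration for Co²⁺.
The d⁷ electrons fill as t₂g⁶ eg¹.
The orbital stabilization is -1.8Δₒ = -1.8 × 24375 = -43875 cm⁻¹.
Pairing penalty: 3 pairs vs 2 in the high-spin reference → 1 extra × P = 21780 cm⁻¹.
Overall CFSE = -43875 + 21780 = -22095 cm⁻¹.

-22095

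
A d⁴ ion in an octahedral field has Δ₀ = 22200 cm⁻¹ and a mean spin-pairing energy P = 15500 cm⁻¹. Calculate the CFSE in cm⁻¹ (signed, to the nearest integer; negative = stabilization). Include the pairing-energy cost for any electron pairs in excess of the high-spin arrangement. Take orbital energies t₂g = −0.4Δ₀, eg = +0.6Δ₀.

Since Δ₀ = 22200 cm⁻¹ > P = 15500 cm⁻¹, the complex adopts the low-spin configuration.
Configuration: t₂g⁴ eg⁰.
Orbital CFSE = -1.6Δ₀ = -1.6 × 22200 = -35520 cm⁻¹.
Excess pairs vs high-spin: 1 − 0 = 1; pairing cost = +15500 cm⁻¹.
Net CFSE = -35520 + 15500 = -20020 cm⁻¹.

-20020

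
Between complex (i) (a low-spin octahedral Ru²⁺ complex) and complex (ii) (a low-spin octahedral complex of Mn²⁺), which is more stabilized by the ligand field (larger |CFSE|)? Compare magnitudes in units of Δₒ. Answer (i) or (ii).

(i): Ru sits in group 8; removing 2 electrons leaves Ru²⁺ with 8 − 2 = 6 d electrons; t₂g⁶ eg⁰, CFSE = -2.4Δₒ.
(ii): Mn is in group 7, so Mn²⁺ is d⁵ (7 − 2 = 5); t₂g⁵ eg⁰, CFSE = -2.0Δₒ.
So (i) has the larger |CFSE|.

(i)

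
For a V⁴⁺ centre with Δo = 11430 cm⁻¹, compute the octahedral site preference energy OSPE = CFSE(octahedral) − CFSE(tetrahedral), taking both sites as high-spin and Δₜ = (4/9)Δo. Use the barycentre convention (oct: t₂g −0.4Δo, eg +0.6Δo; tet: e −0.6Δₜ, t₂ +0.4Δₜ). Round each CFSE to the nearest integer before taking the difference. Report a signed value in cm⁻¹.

-1524

V is in group 5, so V⁴⁺ is d¹ (5 − 4 = 1).
Octahedral high-spin t2g^1 e_g^0: CFSE = -0.4 × 11430 = -4572 cm⁻¹.
In a tetrahedral site the filling is e^1 t2^0: CFSE(tet) = -0.6Δₜ = -0.6 × (4/9)(11430) = -3048 cm⁻¹.
OSPE = -4572 − (-3048) = -1524 cm⁻¹.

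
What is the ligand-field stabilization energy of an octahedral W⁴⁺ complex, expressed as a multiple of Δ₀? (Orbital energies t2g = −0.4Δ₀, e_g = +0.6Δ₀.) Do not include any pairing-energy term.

-0.8 Δ₀

W is in group 6, so W⁴⁺ is d² (6 − 4 = 2).
For octahedral d² the high- and low-spin configurations coincide.
Configuration: t2g^2 e_g^0.
CFSE = 2(-0.4Δ₀) + 0(0.6Δ₀) = -0.8Δ₀ + 0.0Δ₀ = -0.8Δ₀.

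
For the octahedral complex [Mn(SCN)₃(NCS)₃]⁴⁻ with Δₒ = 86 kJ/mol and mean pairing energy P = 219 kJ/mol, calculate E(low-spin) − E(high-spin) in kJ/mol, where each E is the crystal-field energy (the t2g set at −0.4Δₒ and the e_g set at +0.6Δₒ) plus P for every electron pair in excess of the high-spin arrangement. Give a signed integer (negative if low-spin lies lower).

266

Ligand charges: 3×(-1) from SCN⁻ and 3×(-1) from NCS⁻ sum to -6; with overall charge -4, Mn is +2.
Mn sits in group 7; removing 2 electrons leaves Mn²⁺ with 7 − 2 = 5 d electrons.
In the high-spin limit (t2g^3 e_g^2) the orbital term is 0.0Δₒ = 0 kJ/mol, with no excess pairing.
For low-spin the configuration is t2g^5 e_g^0: orbital energy -2.0 × 86 = -172 kJ/mol, and 2 additional pairs relative to high-spin add 438 kJ/mol, giving 266 kJ/mol.
Thus E(LS) − E(HS) = 266 kJ/mol.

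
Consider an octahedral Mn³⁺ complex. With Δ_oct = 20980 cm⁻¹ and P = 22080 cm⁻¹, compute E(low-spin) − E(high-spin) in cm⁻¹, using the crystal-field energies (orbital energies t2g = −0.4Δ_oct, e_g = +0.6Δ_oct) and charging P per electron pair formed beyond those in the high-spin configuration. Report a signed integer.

Mn³⁺: group 7, so d-count = 7 − 3 = 4.
In the high-spin limit (t2g^3 e_g^1) the orbital term is -0.6Δ_oct = -12588 cm⁻¹, with no excess pairing.
Low-spin t2g^4 e_g^0 gives -1.6Δ_oct = -33568 cm⁻¹, but forming 1 extra pair costs 1P = 22080 cm⁻¹, so E(LS) = -33568 + 22080 = -11488 cm⁻¹.
The difference is -11488 − (-12588) = 1100 cm⁻¹, so high-spin lies lower.

1100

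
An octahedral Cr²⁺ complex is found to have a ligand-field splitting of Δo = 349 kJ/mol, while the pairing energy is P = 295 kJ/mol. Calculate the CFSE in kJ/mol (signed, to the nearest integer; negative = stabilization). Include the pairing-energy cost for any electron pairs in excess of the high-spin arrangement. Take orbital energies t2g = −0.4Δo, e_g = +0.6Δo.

Cr sits in group 6; removing 2 electrons leaves Cr²⁺ with 6 − 2 = 4 d electrons.
Since Δo = 349 kJ/mol > P = 295 kJ/mol, the complex adopts the low-spin configuration.
Configuration: t2g^4 e_g^0.
Orbital CFSE = -1.6Δo = -1.6 × 349 = -558 kJ/mol.
Excess pairs vs high-spin: 1 − 0 = 1; pairing cost = +295 kJ/mol.
Net CFSE = -558 + 295 = -263 kJ/mol.

-263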